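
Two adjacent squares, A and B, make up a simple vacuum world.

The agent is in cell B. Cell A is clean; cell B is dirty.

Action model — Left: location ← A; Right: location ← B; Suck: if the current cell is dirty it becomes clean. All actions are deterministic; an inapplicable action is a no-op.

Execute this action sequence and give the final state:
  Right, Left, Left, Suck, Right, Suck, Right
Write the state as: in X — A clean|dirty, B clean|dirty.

step 1/7 (Right): in B — A clean, B dirty
step 2/7 (Left): in A — A clean, B dirty
step 3/7 (Left): in A — A clean, B dirty
step 4/7 (Suck): in A — A clean, B dirty
step 5/7 (Right): in B — A clean, B dirty
step 6/7 (Suck): in B — A clean, B clean
step 7/7 (Right): in B — A clean, B clean

in B — A clean, B clean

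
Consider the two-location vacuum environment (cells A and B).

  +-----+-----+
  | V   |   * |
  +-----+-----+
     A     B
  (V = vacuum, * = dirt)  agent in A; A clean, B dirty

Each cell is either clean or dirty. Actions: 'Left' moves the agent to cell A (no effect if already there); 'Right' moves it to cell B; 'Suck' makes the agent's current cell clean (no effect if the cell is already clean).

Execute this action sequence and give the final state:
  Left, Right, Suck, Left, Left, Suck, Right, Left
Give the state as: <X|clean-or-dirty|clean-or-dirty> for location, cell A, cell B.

Left (#1): <A|clean|dirty>
Right (#2): <B|clean|dirty>
Suck (#3): <B|clean|clean>
Left (#4): <A|clean|clean>
Left (#5): <A|clean|clean>
Suck (#6): <A|clean|clean>
Right (#7): <B|clean|clean>
Left (#8): <A|clean|clean>

<A|clean|clean>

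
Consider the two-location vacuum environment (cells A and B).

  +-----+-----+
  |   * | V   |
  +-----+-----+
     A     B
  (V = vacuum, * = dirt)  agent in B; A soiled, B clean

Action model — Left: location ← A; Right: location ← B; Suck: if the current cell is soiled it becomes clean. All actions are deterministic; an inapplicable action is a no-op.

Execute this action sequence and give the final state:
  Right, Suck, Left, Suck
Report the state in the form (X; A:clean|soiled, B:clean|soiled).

Right (#1): (B; A:soiled, B:clean)
Suck (#2): (B; A:soiled, B:clean)
Left (#3): (A; A:soiled, B:clean)
Suck (#4): (A; A:clean, B:clean)

(A; A:clean, B:clean)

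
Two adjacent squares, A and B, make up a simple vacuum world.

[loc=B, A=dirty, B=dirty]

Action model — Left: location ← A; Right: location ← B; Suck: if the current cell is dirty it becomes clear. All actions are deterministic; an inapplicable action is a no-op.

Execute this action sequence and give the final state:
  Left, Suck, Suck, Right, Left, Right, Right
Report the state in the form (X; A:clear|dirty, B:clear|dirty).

step 1/7 (Left): (A; A:dirty, B:dirty)
step 2/7 (Suck): (A; A:clear, B:dirty)
step 3/7 (Suck): (A; A:clear, B:dirty)
step 4/7 (Right): (B; A:clear, B:dirty)
step 5/7 (Left): (A; A:clear, B:dirty)
step 6/7 (Right): (B; A:clear, B:dirty)
step 7/7 (Right): (B; A:clear, B:dirty)

(B; A:clear, B:dirty)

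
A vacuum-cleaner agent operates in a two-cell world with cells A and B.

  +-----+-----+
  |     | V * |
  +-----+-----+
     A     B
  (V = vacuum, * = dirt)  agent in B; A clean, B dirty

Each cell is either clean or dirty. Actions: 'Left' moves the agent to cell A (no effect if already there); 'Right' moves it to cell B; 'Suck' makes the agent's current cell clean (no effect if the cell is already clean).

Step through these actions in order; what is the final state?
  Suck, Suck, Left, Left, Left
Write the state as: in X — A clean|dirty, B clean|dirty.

step 1/5 (Suck): in B — A clean, B clean
step 2/5 (Suck): in B — A clean, B clean
step 3/5 (Left): in A — A clean, B clean
step 4/5 (Left): in A — A clean, B clean
step 5/5 (Left): in A — A clean, B clean

in A — A clean, B clean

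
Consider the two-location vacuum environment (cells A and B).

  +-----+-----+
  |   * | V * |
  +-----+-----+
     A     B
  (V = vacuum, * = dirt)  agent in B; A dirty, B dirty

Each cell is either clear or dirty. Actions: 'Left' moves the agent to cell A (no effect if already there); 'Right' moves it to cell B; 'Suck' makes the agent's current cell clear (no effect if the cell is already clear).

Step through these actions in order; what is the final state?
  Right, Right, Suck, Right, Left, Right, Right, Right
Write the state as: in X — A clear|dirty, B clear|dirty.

1. Right → in B — A dirty, B dirty
2. Right → in B — A dirty, B dirty
3. Suck → in B — A dirty, B clear
4. Right → in B — A dirty, B clear
5. Left → in A — A dirty, B clear
6. Right → in B — A dirty, B clear
7. Right → in B — A dirty, B clear
8. Right → in B — A dirty, B clear

in B — A dirty, B clear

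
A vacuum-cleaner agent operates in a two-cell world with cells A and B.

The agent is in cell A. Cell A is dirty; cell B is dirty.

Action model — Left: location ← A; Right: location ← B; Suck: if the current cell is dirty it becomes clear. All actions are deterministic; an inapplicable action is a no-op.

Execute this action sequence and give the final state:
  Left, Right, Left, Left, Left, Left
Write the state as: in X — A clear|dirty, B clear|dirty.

[1] after Left: in A — A dirty, B dirty
[2] after Right: in B — A dirty, B dirty
[3] after Left: in A — A dirty, B dirty
[4] after Left: in A — A dirty, B dirty
[5] after Left: in A — A dirty, B dirty
[6] after Left: in A — A dirty, B dirty

in A — A dirty, B dirty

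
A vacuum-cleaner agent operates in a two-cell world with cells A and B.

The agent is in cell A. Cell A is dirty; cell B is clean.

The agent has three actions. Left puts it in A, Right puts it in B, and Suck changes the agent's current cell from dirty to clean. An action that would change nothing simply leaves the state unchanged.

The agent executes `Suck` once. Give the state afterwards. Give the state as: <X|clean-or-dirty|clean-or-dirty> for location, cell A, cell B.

<A|clean|clean>

start: <A|dirty|clean>
t=1 Suck ⇒ <A|clean|clean>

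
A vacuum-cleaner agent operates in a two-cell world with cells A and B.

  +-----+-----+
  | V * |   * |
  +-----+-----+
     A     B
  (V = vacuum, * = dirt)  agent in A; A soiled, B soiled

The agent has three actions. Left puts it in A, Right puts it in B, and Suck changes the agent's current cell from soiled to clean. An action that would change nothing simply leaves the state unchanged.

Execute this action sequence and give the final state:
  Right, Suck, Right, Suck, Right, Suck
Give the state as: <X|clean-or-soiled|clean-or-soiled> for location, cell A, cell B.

1) do Right; now <B|soiled|soiled>
2) do Suck; now <B|soiled|clean>
3) do Right; now <B|soiled|clean>
4) do Suck; now <B|soiled|clean>
5) do Right; now <B|soiled|clean>
6) do Suck; now <B|soiled|clean>

<B|soiled|clean>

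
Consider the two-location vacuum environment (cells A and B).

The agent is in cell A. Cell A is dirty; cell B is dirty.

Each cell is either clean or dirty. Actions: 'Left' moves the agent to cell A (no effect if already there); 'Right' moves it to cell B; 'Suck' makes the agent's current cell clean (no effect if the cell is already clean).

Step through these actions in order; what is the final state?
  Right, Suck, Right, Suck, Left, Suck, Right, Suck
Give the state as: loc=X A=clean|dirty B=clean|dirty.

1. Right → loc=B A=dirty B=dirty
2. Suck → loc=B A=dirty B=clean
3. Right → loc=B A=dirty B=clean
4. Suck → loc=B A=dirty B=clean
5. Left → loc=A A=dirty B=clean
6. Suck → loc=A A=clean B=clean
7. Right → loc=B A=clean B=clean
8. Suck → loc=B A=clean B=clean

loc=B A=clean B=clean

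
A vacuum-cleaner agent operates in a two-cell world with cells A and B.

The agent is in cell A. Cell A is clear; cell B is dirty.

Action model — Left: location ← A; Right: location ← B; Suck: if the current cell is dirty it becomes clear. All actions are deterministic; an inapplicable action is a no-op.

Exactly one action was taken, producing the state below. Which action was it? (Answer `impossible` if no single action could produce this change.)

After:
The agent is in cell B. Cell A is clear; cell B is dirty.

try  Left: (A; A:clear, B:dirty)
try Right: (B; A:clear, B:dirty)  ← match
try  Suck: (A; A:clear, B:dirty)

Right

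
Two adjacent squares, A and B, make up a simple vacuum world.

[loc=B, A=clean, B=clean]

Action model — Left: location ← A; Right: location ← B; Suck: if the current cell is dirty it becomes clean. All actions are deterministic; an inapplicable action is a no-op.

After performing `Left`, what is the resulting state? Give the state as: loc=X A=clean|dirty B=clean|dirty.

loc=A A=clean B=clean

start: loc=B A=clean B=clean
step 1/1 (Left): loc=A A=clean B=clean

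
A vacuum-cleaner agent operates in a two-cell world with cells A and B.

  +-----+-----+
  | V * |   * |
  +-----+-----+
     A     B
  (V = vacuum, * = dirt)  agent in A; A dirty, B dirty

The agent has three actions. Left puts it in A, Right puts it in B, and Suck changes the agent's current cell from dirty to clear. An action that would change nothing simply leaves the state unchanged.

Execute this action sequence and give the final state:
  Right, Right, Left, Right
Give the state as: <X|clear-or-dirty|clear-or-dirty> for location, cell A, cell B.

<B|dirty|dirty>

1. Right → <B|dirty|dirty>
2. Right → <B|dirty|dirty>
3. Left → <A|dirty|dirty>
4. Right → <B|dirty|dirty>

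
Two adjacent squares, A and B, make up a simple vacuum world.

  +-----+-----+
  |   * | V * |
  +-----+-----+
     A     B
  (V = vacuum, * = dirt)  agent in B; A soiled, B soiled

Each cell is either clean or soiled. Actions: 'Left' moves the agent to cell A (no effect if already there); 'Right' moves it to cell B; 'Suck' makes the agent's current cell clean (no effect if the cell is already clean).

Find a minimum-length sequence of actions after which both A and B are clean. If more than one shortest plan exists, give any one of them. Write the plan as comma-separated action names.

step 1/3 (Suck): in B — A soiled, B clean
step 2/3 (Left): in A — A soiled, B clean
step 3/3 (Suck): in A — A clean, B clean
min 3: Suck B + move + Suck A

Suck, Left, Suck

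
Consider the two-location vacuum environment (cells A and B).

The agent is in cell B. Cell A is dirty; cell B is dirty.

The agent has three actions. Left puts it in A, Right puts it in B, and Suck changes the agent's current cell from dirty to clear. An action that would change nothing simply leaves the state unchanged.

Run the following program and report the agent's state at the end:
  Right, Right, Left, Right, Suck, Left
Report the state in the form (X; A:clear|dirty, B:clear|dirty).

Right (#1): (B; A:dirty, B:dirty)
Right (#2): (B; A:dirty, B:dirty)
Left (#3): (A; A:dirty, B:dirty)
Right (#4): (B; A:dirty, B:dirty)
Suck (#5): (B; A:dirty, B:clear)
Left (#6): (A; A:dirty, B:clear)

(A; A:dirty, B:clear)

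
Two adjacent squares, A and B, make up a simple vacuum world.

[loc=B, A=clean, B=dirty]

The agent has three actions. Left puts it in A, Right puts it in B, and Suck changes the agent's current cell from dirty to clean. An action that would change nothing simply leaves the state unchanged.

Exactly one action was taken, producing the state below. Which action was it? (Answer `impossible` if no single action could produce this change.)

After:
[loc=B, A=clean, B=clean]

try  Left: <A|clean|dirty>
try Right: <B|clean|dirty>
try  Suck: <B|clean|clean>  ← match

Suck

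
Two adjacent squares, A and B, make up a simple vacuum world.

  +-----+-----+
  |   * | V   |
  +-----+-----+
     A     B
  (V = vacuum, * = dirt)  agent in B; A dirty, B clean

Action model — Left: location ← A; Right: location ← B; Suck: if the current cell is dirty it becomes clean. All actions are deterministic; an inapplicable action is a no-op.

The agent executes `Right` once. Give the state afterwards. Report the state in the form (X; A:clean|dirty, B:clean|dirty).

start: (B; A:dirty, B:clean)
[1] after Right: (B; A:dirty, B:clean)

(B; A:dirty, B:clean)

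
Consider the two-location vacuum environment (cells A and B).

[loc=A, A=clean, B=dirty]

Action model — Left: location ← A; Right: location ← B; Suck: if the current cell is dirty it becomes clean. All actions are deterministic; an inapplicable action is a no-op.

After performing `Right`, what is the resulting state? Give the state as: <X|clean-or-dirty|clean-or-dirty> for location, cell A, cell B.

<B|clean|dirty>

start: <A|clean|dirty>
1. Right → <B|clean|dirty>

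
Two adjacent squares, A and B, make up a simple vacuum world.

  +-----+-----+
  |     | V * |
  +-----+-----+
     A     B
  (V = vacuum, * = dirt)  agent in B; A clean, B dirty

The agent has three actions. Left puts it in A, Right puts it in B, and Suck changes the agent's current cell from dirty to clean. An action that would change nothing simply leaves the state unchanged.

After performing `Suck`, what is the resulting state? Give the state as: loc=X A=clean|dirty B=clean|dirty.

start: loc=B A=clean B=dirty
t=1 Suck ⇒ loc=B A=clean B=clean

loc=B A=clean B=clean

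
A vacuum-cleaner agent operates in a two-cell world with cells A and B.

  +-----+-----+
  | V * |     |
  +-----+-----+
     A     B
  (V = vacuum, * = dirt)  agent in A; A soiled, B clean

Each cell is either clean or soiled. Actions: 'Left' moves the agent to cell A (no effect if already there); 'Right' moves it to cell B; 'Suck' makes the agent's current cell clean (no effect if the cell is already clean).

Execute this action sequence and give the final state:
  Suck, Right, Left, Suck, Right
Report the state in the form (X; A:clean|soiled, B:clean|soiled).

Suck (#1): (A; A:clean, B:clean)
Right (#2): (B; A:clean, B:clean)
Left (#3): (A; A:clean, B:clean)
Suck (#4): (A; A:clean, B:clean)
Right (#5): (B; A:clean, B:clean)

(B; A:clean, B:clean)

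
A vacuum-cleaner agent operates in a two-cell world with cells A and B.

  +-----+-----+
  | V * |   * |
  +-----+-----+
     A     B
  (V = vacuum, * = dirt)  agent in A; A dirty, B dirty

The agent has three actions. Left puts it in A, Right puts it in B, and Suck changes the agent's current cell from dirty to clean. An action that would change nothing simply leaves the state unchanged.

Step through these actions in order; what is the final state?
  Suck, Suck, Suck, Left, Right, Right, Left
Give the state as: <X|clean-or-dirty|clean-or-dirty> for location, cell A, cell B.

Suck (#1): <A|clean|dirty>
Suck (#2): <A|clean|dirty>
Suck (#3): <A|clean|dirty>
Left (#4): <A|clean|dirty>
Right (#5): <B|clean|dirty>
Right (#6): <B|clean|dirty>
Left (#7): <A|clean|dirty>

<A|clean|dirty>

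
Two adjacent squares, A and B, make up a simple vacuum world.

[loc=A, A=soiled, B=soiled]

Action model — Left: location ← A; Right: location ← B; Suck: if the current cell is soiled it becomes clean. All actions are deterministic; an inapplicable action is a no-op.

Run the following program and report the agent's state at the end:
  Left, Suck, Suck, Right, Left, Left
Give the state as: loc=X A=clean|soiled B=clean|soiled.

loc=A A=clean B=soiled

t=1 Left ⇒ loc=A A=soiled B=soiled
t=2 Suck ⇒ loc=A A=clean B=soiled
t=3 Suck ⇒ loc=A A=clean B=soiled
t=4 Right ⇒ loc=B A=clean B=soiled
t=5 Left ⇒ loc=A A=clean B=soiled
t=6 Left ⇒ loc=A A=clean B=soiled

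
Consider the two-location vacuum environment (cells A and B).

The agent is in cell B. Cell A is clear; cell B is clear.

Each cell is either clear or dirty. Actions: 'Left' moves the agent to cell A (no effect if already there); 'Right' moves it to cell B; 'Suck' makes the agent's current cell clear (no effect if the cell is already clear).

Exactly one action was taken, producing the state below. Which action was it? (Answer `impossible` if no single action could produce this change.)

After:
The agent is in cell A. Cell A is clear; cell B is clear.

try  Left: loc=A A=clear B=clear  ← match
try Right: loc=B A=clear B=clear
try  Suck: loc=B A=clear B=clear

Left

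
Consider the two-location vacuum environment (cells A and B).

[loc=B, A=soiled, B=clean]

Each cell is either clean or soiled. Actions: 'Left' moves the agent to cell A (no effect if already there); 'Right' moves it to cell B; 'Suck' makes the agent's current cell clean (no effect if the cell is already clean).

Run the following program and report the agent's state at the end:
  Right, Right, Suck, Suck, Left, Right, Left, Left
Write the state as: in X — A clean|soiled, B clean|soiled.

1. Right → in B — A soiled, B clean
2. Right → in B — A soiled, B clean
3. Suck → in B — A soiled, B clean
4. Suck → in B — A soiled, B clean
5. Left → in A — A soiled, B clean
6. Right → in B — A soiled, B clean
7. Left → in A — A soiled, B clean
8. Left → in A — A soiled, B clean

in A — A soiled, B clean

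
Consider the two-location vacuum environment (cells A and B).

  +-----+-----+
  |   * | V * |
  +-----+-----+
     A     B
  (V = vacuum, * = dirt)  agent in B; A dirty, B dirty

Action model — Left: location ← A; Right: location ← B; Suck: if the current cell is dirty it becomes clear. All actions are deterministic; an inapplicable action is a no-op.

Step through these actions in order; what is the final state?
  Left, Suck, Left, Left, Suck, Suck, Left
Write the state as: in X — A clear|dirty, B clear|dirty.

in A — A clear, B dirty

[1] after Left: in A — A dirty, B dirty
[2] after Suck: in A — A clear, B dirty
[3] after Left: in A — A clear, B dirty
[4] after Left: in A — A clear, B dirty
[5] after Suck: in A — A clear, B dirty
[6] after Suck: in A — A clear, B dirty
[7] after Left: in A — A clear, B dirty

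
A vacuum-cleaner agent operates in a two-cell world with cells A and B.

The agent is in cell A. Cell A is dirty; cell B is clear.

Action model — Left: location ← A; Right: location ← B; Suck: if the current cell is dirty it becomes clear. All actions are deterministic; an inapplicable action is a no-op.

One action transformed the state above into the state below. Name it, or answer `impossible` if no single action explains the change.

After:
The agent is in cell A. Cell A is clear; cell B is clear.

try  Left: in A — A dirty, B clear
try Right: in B — A dirty, B clear
try  Suck: in A — A clear, B clear  ← match

Suck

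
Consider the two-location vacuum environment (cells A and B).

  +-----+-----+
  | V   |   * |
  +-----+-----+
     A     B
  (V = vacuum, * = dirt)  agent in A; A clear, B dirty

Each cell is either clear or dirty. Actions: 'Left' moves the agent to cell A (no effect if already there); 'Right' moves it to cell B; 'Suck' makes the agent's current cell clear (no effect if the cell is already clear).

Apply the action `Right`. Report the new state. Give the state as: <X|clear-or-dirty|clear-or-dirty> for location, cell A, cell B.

<B|clear|dirty>

start: <A|clear|dirty>
t=1 Right ⇒ <B|clear|dirty>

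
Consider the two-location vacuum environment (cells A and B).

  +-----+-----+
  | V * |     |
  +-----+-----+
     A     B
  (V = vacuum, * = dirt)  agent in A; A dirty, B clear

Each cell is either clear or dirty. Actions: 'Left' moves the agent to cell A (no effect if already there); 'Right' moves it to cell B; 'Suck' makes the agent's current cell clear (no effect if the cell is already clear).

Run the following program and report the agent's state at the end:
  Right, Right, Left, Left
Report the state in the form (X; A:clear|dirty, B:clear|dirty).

(A; A:dirty, B:clear)

step 1/4 (Right): (B; A:dirty, B:clear)
step 2/4 (Right): (B; A:dirty, B:clear)
step 3/4 (Left): (A; A:dirty, B:clear)
step 4/4 (Left): (A; A:dirty, B:clear)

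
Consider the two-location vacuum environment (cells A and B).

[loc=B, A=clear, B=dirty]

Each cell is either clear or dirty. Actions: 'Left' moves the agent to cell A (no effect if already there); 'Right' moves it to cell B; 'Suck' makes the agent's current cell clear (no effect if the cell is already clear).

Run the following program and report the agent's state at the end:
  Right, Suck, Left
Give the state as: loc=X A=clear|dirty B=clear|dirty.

[1] after Right: loc=B A=clear B=dirty
[2] after Suck: loc=B A=clear B=clear
[3] after Left: loc=A A=clear B=clear

loc=A A=clear B=clear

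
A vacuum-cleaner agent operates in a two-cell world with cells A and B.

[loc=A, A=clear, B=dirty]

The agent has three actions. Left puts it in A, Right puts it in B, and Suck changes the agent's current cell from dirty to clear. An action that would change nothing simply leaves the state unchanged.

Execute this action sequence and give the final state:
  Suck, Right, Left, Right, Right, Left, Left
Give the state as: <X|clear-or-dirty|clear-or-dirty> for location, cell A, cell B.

<A|clear|dirty>

1. Suck → <A|clear|dirty>
2. Right → <B|clear|dirty>
3. Left → <A|clear|dirty>
4. Right → <B|clear|dirty>
5. Right → <B|clear|dirty>
6. Left → <A|clear|dirty>
7. Left → <A|clear|dirty>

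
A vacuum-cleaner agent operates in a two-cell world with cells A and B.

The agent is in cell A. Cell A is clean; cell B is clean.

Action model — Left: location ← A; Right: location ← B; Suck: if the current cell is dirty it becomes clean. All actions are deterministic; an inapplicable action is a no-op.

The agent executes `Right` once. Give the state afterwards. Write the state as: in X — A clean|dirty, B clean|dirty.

in B — A clean, B clean

start: in A — A clean, B clean
t=1 Right ⇒ in B — A clean, B clean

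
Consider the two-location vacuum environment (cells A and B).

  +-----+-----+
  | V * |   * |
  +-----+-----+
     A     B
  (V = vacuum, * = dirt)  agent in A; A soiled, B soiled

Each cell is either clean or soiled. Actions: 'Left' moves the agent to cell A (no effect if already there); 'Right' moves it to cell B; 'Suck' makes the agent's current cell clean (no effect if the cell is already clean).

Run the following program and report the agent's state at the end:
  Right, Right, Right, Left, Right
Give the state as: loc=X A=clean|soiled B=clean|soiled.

loc=B A=soiled B=soiled

1. Right → loc=B A=soiled B=soiled
2. Right → loc=B A=soiled B=soiled
3. Right → loc=B A=soiled B=soiled
4. Left → loc=A A=soiled B=soiled
5. Right → loc=B A=soiled B=soiled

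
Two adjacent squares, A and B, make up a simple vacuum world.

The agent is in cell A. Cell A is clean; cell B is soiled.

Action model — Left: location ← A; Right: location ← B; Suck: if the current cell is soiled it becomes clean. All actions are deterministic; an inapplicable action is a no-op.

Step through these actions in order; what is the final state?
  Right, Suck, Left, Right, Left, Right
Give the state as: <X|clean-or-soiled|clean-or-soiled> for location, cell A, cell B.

t=1 Right ⇒ <B|clean|soiled>
t=2 Suck ⇒ <B|clean|clean>
t=3 Left ⇒ <A|clean|clean>
t=4 Right ⇒ <B|clean|clean>
t=5 Left ⇒ <A|clean|clean>
t=6 Right ⇒ <B|clean|clean>

<B|clean|clean>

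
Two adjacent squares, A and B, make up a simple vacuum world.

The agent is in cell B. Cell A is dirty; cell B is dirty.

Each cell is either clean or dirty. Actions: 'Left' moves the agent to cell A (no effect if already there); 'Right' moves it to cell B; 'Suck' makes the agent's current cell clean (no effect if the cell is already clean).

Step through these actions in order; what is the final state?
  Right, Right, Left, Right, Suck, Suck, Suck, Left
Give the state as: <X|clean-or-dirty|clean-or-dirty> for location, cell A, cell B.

1. Right → <B|dirty|dirty>
2. Right → <B|dirty|dirty>
3. Left → <A|dirty|dirty>
4. Right → <B|dirty|dirty>
5. Suck → <B|dirty|clean>
6. Suck → <B|dirty|clean>
7. Suck → <B|dirty|clean>
8. Left → <A|dirty|clean>

<A|dirty|clean>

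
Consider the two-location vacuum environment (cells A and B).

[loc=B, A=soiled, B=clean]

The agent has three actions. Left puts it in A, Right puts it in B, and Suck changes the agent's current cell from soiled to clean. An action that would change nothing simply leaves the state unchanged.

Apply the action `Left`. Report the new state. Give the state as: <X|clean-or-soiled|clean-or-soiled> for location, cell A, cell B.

start: <B|soiled|clean>
t=1 Left ⇒ <A|soiled|clean>

<A|soiled|clean>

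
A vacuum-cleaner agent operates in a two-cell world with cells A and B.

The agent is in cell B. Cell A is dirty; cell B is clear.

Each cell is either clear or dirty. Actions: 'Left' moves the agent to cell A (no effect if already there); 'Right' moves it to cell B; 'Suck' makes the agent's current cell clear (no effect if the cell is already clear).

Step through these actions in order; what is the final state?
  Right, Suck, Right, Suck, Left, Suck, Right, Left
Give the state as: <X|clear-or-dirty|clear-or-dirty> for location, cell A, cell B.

<A|clear|clear>

1. Right → <B|dirty|clear>
2. Suck → <B|dirty|clear>
3. Right → <B|dirty|clear>
4. Suck → <B|dirty|clear>
5. Left → <A|dirty|clear>
6. Suck → <A|clear|clear>
7. Right → <B|clear|clear>
8. Left → <A|clear|clear>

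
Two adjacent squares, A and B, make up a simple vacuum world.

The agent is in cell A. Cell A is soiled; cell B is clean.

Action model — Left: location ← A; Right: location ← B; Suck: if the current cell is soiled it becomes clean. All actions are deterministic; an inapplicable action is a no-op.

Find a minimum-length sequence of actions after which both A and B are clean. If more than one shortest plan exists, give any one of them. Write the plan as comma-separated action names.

1. Suck → <A|clean|clean>
min 1: A is soiled, one Suck

Suck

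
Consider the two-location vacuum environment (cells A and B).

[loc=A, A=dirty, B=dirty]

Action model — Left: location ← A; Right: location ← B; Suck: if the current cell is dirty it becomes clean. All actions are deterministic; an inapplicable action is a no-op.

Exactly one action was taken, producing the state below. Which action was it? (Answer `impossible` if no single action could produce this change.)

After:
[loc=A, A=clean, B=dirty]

try  Left: in A — A dirty, B dirty
try Right: in B — A dirty, B dirty
try  Suck: in A — A clean, B dirty  ← match

Suck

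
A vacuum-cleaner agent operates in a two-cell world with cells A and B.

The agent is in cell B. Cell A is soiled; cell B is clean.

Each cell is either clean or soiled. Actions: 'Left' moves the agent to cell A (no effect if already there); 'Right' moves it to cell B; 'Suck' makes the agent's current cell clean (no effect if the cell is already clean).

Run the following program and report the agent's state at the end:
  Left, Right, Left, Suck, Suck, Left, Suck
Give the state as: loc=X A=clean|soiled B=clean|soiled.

loc=A A=clean B=clean

1) do Left; now loc=A A=soiled B=clean
2) do Right; now loc=B A=soiled B=clean
3) do Left; now loc=A A=soiled B=clean
4) do Suck; now loc=A A=clean B=clean
5) do Suck; now loc=A A=clean B=clean
6) do Left; now loc=A A=clean B=clean
7) do Suck; now loc=A A=clean B=clean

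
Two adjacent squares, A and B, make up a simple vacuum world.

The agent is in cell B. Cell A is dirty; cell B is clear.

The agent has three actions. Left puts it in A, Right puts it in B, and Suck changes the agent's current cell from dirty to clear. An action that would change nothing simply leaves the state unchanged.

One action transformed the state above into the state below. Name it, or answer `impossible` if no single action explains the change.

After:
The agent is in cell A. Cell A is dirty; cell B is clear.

Left

try  Left: <A|dirty|clear>  ← match
try Right: <B|dirty|clear>
try  Suck: <B|dirty|clear>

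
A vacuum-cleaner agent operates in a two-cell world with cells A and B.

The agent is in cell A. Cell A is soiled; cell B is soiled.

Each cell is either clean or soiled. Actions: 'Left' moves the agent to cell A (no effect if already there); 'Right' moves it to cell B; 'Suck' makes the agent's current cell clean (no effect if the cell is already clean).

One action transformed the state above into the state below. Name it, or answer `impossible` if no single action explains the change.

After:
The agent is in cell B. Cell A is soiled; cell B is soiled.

Right

try  Left: (A; A:soiled, B:soiled)
try Right: (B; A:soiled, B:soiled)  ← match
try  Suck: (A; A:clean, B:soiled)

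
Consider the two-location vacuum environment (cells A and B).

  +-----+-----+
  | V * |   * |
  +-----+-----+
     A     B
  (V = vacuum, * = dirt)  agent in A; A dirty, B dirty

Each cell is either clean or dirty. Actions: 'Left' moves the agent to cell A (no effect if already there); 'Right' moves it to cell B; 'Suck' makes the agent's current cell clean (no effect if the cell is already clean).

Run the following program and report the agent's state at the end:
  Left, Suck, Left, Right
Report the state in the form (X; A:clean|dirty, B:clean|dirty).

(B; A:clean, B:dirty)

t=1 Left ⇒ (A; A:dirty, B:dirty)
t=2 Suck ⇒ (A; A:clean, B:dirty)
t=3 Left ⇒ (A; A:clean, B:dirty)
t=4 Right ⇒ (B; A:clean, B:dirty)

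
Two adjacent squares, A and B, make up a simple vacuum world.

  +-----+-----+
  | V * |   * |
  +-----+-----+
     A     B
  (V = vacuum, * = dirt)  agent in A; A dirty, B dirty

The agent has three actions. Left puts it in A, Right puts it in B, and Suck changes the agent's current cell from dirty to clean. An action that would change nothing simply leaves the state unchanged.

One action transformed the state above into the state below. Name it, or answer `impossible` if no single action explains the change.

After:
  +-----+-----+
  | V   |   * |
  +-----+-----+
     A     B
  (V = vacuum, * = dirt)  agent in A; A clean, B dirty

Suck

try  Left: <A|dirty|dirty>
try Right: <B|dirty|dirty>
try  Suck: <A|clean|dirty>  ← match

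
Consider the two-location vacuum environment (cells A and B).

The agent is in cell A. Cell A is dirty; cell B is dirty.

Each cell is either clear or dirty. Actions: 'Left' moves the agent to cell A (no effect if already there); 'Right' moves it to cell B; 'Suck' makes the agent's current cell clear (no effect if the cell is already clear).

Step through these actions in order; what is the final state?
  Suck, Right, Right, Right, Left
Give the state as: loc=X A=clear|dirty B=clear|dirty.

loc=A A=clear B=dirty

1. Suck → loc=A A=clear B=dirty
2. Right → loc=B A=clear B=dirty
3. Right → loc=B A=clear B=dirty
4. Right → loc=B A=clear B=dirty
5. Left → loc=A A=clear B=dirty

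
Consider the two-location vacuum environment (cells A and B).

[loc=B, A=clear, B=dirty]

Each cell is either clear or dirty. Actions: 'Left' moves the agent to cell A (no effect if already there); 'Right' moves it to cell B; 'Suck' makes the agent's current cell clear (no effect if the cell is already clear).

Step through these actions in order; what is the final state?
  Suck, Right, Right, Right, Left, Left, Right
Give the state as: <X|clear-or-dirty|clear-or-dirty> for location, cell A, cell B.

<B|clear|clear>

step 1/7 (Suck): <B|clear|clear>
step 2/7 (Right): <B|clear|clear>
step 3/7 (Right): <B|clear|clear>
step 4/7 (Right): <B|clear|clear>
step 5/7 (Left): <A|clear|clear>
step 6/7 (Left): <A|clear|clear>
step 7/7 (Right): <B|clear|clear>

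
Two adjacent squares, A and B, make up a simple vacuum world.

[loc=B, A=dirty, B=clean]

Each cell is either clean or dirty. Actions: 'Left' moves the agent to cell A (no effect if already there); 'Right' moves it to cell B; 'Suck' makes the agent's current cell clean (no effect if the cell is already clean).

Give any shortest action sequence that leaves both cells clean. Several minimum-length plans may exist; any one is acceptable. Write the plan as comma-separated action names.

Left, Suck

t=1 Left ⇒ (A; A:dirty, B:clean)
t=2 Suck ⇒ (A; A:clean, B:clean)
min 2: go A then Suck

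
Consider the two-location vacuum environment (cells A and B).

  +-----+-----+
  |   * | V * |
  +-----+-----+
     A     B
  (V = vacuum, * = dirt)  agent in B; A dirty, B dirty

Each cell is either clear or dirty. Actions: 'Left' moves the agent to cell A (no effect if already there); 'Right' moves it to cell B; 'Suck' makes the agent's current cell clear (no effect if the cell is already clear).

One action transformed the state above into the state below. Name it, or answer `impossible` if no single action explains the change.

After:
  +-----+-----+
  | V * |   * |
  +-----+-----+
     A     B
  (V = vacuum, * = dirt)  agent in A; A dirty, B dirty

try  Left: in A — A dirty, B dirty  ← match
try Right: in B — A dirty, B dirty
try  Suck: in B — A dirty, B clear

Left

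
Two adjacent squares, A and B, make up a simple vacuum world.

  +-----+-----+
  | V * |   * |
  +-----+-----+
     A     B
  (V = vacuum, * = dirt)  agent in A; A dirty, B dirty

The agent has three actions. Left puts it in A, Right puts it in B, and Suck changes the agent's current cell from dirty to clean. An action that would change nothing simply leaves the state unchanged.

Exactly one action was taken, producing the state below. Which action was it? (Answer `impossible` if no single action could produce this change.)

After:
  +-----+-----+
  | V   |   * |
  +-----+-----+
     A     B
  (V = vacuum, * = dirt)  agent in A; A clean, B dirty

try  Left: <A|dirty|dirty>
try Right: <B|dirty|dirty>
try  Suck: <A|clean|dirty>  ← match

Suck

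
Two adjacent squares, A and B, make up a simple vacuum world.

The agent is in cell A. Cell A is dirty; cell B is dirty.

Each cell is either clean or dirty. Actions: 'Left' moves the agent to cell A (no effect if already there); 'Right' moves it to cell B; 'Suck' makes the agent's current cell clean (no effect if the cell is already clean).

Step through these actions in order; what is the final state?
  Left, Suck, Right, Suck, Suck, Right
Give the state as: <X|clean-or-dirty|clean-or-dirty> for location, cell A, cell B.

t=1 Left ⇒ <A|dirty|dirty>
t=2 Suck ⇒ <A|clean|dirty>
t=3 Right ⇒ <B|clean|dirty>
t=4 Suck ⇒ <B|clean|clean>
t=5 Suck ⇒ <B|clean|clean>
t=6 Right ⇒ <B|clean|clean>

<B|clean|clean>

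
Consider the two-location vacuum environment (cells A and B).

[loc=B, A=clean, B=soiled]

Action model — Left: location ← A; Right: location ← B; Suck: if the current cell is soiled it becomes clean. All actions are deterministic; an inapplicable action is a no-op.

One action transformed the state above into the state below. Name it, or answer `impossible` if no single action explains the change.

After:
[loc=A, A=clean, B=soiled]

try  Left: loc=A A=clean B=soiled  ← match
try Right: loc=B A=clean B=soiled
try  Suck: loc=B A=clean B=clean

Left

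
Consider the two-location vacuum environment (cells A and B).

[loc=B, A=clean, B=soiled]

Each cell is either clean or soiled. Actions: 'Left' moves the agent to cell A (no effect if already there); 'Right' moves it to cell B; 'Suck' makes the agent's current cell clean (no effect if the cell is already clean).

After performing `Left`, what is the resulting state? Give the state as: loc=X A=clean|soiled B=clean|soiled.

loc=A A=clean B=soiled

start: loc=B A=clean B=soiled
step 1/1 (Left): loc=A A=clean B=soiled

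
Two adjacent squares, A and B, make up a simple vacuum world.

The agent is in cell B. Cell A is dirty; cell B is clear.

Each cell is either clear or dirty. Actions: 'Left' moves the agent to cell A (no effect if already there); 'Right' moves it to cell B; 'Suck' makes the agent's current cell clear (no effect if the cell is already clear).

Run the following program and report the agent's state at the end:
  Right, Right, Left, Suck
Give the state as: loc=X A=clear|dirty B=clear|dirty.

step 1/4 (Right): loc=B A=dirty B=clear
step 2/4 (Right): loc=B A=dirty B=clear
step 3/4 (Left): loc=A A=dirty B=clear
step 4/4 (Suck): loc=A A=clear B=clear

loc=A A=clear B=clear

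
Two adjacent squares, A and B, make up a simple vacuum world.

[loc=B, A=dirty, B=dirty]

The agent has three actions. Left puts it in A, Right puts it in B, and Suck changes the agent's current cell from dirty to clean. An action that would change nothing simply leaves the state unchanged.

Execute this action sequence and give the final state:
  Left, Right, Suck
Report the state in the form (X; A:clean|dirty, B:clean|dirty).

(B; A:dirty, B:clean)

step 1/3 (Left): (A; A:dirty, B:dirty)
step 2/3 (Right): (B; A:dirty, B:dirty)
step 3/3 (Suck): (B; A:dirty, B:clean)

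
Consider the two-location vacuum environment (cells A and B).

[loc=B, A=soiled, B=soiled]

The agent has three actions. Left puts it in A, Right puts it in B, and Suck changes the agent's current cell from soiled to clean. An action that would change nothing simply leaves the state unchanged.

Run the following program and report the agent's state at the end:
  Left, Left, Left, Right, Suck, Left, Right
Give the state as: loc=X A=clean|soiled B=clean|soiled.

step 1/7 (Left): loc=A A=soiled B=soiled
step 2/7 (Left): loc=A A=soiled B=soiled
step 3/7 (Left): loc=A A=soiled B=soiled
step 4/7 (Right): loc=B A=soiled B=soiled
step 5/7 (Suck): loc=B A=soiled B=clean
step 6/7 (Left): loc=A A=soiled B=clean
step 7/7 (Right): loc=B A=soiled B=clean

loc=B A=soiled B=clean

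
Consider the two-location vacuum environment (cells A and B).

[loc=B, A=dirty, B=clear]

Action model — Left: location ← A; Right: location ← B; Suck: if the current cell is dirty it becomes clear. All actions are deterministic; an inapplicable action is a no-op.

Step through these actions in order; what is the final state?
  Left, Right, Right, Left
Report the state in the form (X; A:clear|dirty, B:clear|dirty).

step 1/4 (Left): (A; A:dirty, B:clear)
step 2/4 (Right): (B; A:dirty, B:clear)
step 3/4 (Right): (B; A:dirty, B:clear)
step 4/4 (Left): (A; A:dirty, B:clear)

(A; A:dirty, B:clear)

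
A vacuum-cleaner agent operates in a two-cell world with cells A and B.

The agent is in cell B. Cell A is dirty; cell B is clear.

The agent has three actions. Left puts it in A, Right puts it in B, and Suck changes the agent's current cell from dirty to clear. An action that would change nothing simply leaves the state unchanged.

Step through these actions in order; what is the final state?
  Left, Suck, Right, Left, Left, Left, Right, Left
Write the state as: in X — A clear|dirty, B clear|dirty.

in A — A clear, B clear

[1] after Left: in A — A dirty, B clear
[2] after Suck: in A — A clear, B clear
[3] after Right: in B — A clear, B clear
[4] after Left: in A — A clear, B clear
[5] after Left: in A — A clear, B clear
[6] after Left: in A — A clear, B clear
[7] after Right: in B — A clear, B clear
[8] after Left: in A — A clear, B clear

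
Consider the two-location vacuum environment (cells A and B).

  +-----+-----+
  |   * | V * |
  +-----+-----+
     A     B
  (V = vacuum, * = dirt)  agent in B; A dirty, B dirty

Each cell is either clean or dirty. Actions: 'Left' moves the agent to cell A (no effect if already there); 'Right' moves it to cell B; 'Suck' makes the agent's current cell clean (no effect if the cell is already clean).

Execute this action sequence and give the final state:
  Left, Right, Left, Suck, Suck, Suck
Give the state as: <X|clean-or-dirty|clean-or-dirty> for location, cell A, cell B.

<A|clean|dirty>

1) do Left; now <A|dirty|dirty>
2) do Right; now <B|dirty|dirty>
3) do Left; now <A|dirty|dirty>
4) do Suck; now <A|clean|dirty>
5) do Suck; now <A|clean|dirty>
6) do Suck; now <A|clean|dirty>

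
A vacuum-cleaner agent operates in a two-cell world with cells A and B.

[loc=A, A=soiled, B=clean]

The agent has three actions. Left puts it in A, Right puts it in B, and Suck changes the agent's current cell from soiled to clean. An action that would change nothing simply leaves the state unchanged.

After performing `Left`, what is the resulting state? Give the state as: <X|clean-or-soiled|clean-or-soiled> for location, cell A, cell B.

start: <A|soiled|clean>
Left (#1): <A|soiled|clean>

<A|soiled|clean>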